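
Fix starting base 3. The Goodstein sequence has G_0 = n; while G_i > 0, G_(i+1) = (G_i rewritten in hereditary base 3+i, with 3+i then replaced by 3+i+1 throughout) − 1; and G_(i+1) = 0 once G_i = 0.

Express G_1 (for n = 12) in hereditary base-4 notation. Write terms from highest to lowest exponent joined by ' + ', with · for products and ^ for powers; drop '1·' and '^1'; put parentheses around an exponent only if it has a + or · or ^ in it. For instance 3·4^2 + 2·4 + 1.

4^2 + 3

12 —HB3→ 3^2 + 3 —bump→ 4^2 + 4 = 20 —(−1)→ 19
19 —HB4→ 4^2 + 3 —bump→ 5^2 + 3 = 28 —(−1)→ 27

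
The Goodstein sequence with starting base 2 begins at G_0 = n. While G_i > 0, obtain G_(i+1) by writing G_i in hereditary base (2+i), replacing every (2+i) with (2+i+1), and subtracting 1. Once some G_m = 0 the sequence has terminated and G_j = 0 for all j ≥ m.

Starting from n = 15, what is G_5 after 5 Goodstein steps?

base 2: 15 = 2^(2 + 1) + 2^2 + 2 + 1; at 3: 3^(3 + 1) + 3^3 + 3 + 1 = 112; next = 111
base 3: 111 = 3^(3 + 1) + 3^3 + 3; at 4: 4^(4 + 1) + 4^4 + 4 = 1284; next = 1283
base 4: 1283 = 4^(4 + 1) + 4^4 + 3; at 5: 5^(5 + 1) + 5^5 + 3 = 18753; next = 18752
base 5: 18752 = 5^(5 + 1) + 5^5 + 2; at 6: 6^(6 + 1) + 6^6 + 2 = 326594; next = 326593
base 6: 326593 = 6^(6 + 1) + 6^6 + 1; at 7: 7^(7 + 1) + 7^7 + 1 = 6588345; next = 6588344
base 7: 6588344 = 7^(7 + 1) + 7^7; at 8: 8^(8 + 1) + 8^8 = 150994944; next = 150994943

6588344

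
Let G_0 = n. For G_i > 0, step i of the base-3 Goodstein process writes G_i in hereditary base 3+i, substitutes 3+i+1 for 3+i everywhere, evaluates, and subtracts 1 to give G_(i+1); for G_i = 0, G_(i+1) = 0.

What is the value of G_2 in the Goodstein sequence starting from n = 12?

27

base 3: 12 = 3^2 + 3; at 4: 4^2 + 4 = 20; next = 19
base 4: 19 = 4^2 + 3; at 5: 5^2 + 3 = 28; next = 27
base 5: 27 = 5^2 + 2; at 6: 6^2 + 2 = 38; next = 37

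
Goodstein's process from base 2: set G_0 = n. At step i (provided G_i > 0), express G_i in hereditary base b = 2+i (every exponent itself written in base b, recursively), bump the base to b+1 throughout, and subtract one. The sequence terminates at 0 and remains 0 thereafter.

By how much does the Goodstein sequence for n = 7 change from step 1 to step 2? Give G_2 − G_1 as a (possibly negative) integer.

229

(0) 7|_2 = 2^2 + 2 + 1 ↦ 3^3 + 3 + 1|_3 = 31 ⇒ 30
(1) 30|_3 = 3^3 + 3 ↦ 4^4 + 4|_4 = 260 ⇒ 259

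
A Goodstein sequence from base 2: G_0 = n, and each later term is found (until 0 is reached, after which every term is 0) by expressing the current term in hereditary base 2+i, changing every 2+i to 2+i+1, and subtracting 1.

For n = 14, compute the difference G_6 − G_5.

128542131

G_0 = 14. HB_2(14) = 2^(2 + 1) + 2^2 + 2. Bump = 111. G_1 = 110.
G_1 = 110. HB_3(110) = 3^(3 + 1) + 3^3 + 2. Bump = 1282. G_2 = 1281.
G_2 = 1281. HB_4(1281) = 4^(4 + 1) + 4^4 + 1. Bump = 18751. G_3 = 18750.
G_3 = 18750. HB_5(18750) = 5^(5 + 1) + 5^5. Bump = 326592. G_4 = 326591.
G_4 = 326591. HB_6(326591) = 6^(6 + 1) + 5·6^5 + 5·6^4 + 5·6^3 + 5·6^2 + 5·6 + 5. Bump = 5862841. G_5 = 5862840.
G_5 = 5862840. HB_7(5862840) = 7^(7 + 1) + 5·7^5 + 5·7^4 + 5·7^3 + 5·7^2 + 5·7 + 4. Bump = 134404972. G_6 = 134404971.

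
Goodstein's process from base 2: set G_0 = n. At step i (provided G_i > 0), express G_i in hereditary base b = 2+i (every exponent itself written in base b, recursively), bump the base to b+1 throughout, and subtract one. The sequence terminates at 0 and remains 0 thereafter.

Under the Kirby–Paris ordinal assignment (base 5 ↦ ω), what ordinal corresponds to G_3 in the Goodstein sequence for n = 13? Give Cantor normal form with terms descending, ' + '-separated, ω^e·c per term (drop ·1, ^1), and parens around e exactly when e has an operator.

base 2: 13 = 2^(2 + 1) + 2^2 + 1; at 3: 3^(3 + 1) + 3^3 + 1 = 109; next = 108
base 3: 108 = 3^(3 + 1) + 3^3; at 4: 4^(4 + 1) + 4^4 = 1280; next = 1279
base 4: 1279 = 4^(4 + 1) + 3·4^3 + 3·4^2 + 3·4 + 3; at 5: 5^(5 + 1) + 3·5^3 + 3·5^2 + 3·5 + 3 = 16093; next = 16092
base 5: 16092 = 5^(5 + 1) + 3·5^3 + 3·5^2 + 3·5 + 2; at 6: 6^(6 + 1) + 3·6^3 + 3·6^2 + 3·6 + 2 = 280712; next = 280711

ω^(ω + 1) + ω^3·3 + ω^2·3 + ω·3 + 2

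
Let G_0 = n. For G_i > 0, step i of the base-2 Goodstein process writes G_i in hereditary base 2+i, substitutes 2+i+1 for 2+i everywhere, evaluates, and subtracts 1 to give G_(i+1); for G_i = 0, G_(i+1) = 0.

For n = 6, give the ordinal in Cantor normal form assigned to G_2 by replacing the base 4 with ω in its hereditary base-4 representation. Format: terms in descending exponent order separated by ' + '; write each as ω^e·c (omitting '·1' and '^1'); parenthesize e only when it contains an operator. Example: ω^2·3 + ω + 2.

G_0=6  [base 2] 2^2 + 2  →[2↦3]→  3^3 + 3 = 30  −1 ⇒ G_1=29
G_1=29  [base 3] 3^3 + 2  →[3↦4]→  4^4 + 2 = 258  −1 ⇒ G_2=257
G_2=257  [base 4] 4^4 + 1  →[4↦5]→  5^5 + 1 = 3126  −1 ⇒ G_3=3125

ω^ω + 1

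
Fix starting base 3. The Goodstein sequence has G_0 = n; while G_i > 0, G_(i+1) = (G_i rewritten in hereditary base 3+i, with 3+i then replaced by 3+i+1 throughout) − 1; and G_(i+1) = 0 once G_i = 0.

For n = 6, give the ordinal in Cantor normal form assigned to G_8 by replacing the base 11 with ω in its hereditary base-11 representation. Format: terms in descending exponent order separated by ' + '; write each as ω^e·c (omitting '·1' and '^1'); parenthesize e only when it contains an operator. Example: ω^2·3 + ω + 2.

i=0: 6 = 2·3 (b=3); 3→4: 2·4 = 8; 8−1 = 7
i=1: 7 = 4 + 3 (b=4); 4→5: 5 + 3 = 8; 8−1 = 7
i=2: 7 = 5 + 2 (b=5); 5→6: 6 + 2 = 8; 8−1 = 7
i=3: 7 = 6 + 1 (b=6); 6→7: 7 + 1 = 8; 8−1 = 7
i=4: 7 = 7 (b=7); 7→8: 8 = 8; 8−1 = 7
i=5: 7 = 7 (b=8); 8→9: 7 = 7; 7−1 = 6
i=6: 6 = 6 (b=9); 9→10: 6 = 6; 6−1 = 5
i=7: 5 = 5 (b=10); 10→11: 5 = 5; 5−1 = 4

4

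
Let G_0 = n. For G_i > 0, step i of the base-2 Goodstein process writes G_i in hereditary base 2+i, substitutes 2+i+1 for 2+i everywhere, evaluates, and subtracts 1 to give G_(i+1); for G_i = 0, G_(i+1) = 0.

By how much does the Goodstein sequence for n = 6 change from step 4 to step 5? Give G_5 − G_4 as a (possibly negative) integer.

51384

step 0: 6 = 2^2 + 2; sub 3 for 2: 3^3 + 3; = 30; G_1 = 30−1 = 29
step 1: 29 = 3^3 + 2; sub 4 for 3: 4^4 + 2; = 258; G_2 = 258−1 = 257
step 2: 257 = 4^4 + 1; sub 5 for 4: 5^5 + 1; = 3126; G_3 = 3126−1 = 3125
step 3: 3125 = 5^5; sub 6 for 5: 6^6; = 46656; G_4 = 46656−1 = 46655
step 4: 46655 = 5·6^5 + 5·6^4 + 5·6^3 + 5·6^2 + 5·6 + 5; sub 7 for 6: 5·7^5 + 5·7^4 + 5·7^3 + 5·7^2 + 5·7 + 5; = 98040; G_5 = 98040−1 = 98039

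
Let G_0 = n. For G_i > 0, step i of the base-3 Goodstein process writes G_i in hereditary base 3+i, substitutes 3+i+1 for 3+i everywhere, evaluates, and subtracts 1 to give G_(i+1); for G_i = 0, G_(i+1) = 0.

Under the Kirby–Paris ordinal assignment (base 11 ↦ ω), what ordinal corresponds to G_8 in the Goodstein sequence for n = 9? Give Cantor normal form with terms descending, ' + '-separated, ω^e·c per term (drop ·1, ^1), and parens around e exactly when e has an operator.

base 3: 9 = 3^2; at 4: 4^2 = 16; next = 15
base 4: 15 = 3·4 + 3; at 5: 3·5 + 3 = 18; next = 17
base 5: 17 = 3·5 + 2; at 6: 3·6 + 2 = 20; next = 19
base 6: 19 = 3·6 + 1; at 7: 3·7 + 1 = 22; next = 21
base 7: 21 = 3·7; at 8: 3·8 = 24; next = 23
base 8: 23 = 2·8 + 7; at 9: 2·9 + 7 = 25; next = 24
base 9: 24 = 2·9 + 6; at 10: 2·10 + 6 = 26; next = 25
base 10: 25 = 2·10 + 5; at 11: 2·11 + 5 = 27; next = 26

ω·2 + 4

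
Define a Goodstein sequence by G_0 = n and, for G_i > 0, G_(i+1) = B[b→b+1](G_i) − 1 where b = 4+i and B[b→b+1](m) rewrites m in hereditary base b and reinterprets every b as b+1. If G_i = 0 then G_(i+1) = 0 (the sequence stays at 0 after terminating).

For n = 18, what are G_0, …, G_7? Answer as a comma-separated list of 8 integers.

18, 26, 36, 48, 53, 58, 63, 68

G_0 = 18. HB_4(18) = 4^2 + 2. Bump = 27. G_1 = 26.
G_1 = 26. HB_5(26) = 5^2 + 1. Bump = 37. G_2 = 36.
G_2 = 36. HB_6(36) = 6^2. Bump = 49. G_3 = 48.
G_3 = 48. HB_7(48) = 6·7 + 6. Bump = 54. G_4 = 53.
G_4 = 53. HB_8(53) = 6·8 + 5. Bump = 59. G_5 = 58.
G_5 = 58. HB_9(58) = 6·9 + 4. Bump = 64. G_6 = 63.
G_6 = 63. HB_10(63) = 6·10 + 3. Bump = 69. G_7 = 68.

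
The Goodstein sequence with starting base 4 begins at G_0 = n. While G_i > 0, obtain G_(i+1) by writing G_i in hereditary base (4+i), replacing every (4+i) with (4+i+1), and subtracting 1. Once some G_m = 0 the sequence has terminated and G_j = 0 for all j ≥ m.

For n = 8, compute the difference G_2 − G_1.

G_0=8  [base 4] 2·4  →[4↦5]→  2·5 = 10  −1 ⇒ G_1=9
G_1=9  [base 5] 5 + 4  →[5↦6]→  6 + 4 = 10  −1 ⇒ G_2=9

0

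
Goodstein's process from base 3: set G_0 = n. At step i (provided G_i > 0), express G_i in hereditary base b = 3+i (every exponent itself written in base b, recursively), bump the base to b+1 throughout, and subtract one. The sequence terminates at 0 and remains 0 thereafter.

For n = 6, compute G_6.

i=0: 6 = 2·3 (b=3); 3→4: 2·4 = 8; 8−1 = 7
i=1: 7 = 4 + 3 (b=4); 4→5: 5 + 3 = 8; 8−1 = 7
i=2: 7 = 5 + 2 (b=5); 5→6: 6 + 2 = 8; 8−1 = 7
i=3: 7 = 6 + 1 (b=6); 6→7: 7 + 1 = 8; 8−1 = 7
i=4: 7 = 7 (b=7); 7→8: 8 = 8; 8−1 = 7
i=5: 7 = 7 (b=8); 8→9: 7 = 7; 7−1 = 6
i=6: 6 = 6 (b=9); 9→10: 6 = 6; 6−1 = 5

6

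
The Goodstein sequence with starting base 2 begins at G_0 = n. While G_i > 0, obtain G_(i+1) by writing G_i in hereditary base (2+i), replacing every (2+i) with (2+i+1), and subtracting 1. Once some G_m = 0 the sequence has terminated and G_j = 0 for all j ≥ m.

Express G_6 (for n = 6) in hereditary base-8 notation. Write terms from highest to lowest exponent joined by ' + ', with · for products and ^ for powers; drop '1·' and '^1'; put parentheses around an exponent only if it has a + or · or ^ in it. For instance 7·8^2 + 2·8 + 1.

5·8^5 + 5·8^4 + 5·8^3 + 5·8^2 + 5·8 + 3

[0] 6 ≡ 2^2 + 2 (base 2). Lift 3: 30. −1: 29.
[1] 29 ≡ 3^3 + 2 (base 3). Lift 4: 258. −1: 257.
[2] 257 ≡ 4^4 + 1 (base 4). Lift 5: 3126. −1: 3125.
[3] 3125 ≡ 5^5 (base 5). Lift 6: 46656. −1: 46655.
[4] 46655 ≡ 5·6^5 + 5·6^4 + 5·6^3 + 5·6^2 + 5·6 + 5 (base 6). Lift 7: 98040. −1: 98039.
[5] 98039 ≡ 5·7^5 + 5·7^4 + 5·7^3 + 5·7^2 + 5·7 + 4 (base 7). Lift 8: 187244. −1: 187243.
[6] 187243 ≡ 5·8^5 + 5·8^4 + 5·8^3 + 5·8^2 + 5·8 + 3 (base 8). Lift 9: 332148. −1: 332147.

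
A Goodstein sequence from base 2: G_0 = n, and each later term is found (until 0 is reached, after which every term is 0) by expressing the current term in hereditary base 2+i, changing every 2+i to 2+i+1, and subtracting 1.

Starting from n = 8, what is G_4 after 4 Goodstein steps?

8 —HB2→ 2^(2 + 1) —bump→ 3^(3 + 1) = 81 —(−1)→ 80
80 —HB3→ 2·3^3 + 2·3^2 + 2·3 + 2 —bump→ 2·4^4 + 2·4^2 + 2·4 + 2 = 554 —(−1)→ 553
553 —HB4→ 2·4^4 + 2·4^2 + 2·4 + 1 —bump→ 2·5^5 + 2·5^2 + 2·5 + 1 = 6311 —(−1)→ 6310
6310 —HB5→ 2·5^5 + 2·5^2 + 2·5 —bump→ 2·6^6 + 2·6^2 + 2·6 = 93396 —(−1)→ 93395
93395 —HB6→ 2·6^6 + 2·6^2 + 6 + 5 —bump→ 2·7^7 + 2·7^2 + 7 + 5 = 1647196 —(−1)→ 1647195

93395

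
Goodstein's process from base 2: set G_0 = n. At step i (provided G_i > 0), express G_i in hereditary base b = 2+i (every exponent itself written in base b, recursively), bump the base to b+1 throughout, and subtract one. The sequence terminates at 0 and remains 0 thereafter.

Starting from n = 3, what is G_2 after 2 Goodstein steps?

base 2: 3 = 2 + 1; at 3: 3 + 1 = 4; next = 3
base 3: 3 = 3; at 4: 4 = 4; next = 3
base 4: 3 = 3; at 5: 3 = 3; next = 2

3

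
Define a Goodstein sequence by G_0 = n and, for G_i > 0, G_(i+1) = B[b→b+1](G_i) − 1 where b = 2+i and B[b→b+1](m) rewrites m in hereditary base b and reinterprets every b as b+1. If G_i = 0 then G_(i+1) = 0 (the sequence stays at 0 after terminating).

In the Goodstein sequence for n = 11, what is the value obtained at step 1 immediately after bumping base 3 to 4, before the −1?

1028

11 —HB2→ 2^(2 + 1) + 2 + 1 —bump→ 3^(3 + 1) + 3 + 1 = 85 —(−1)→ 84
84 —HB3→ 3^(3 + 1) + 3 —bump→ 4^(4 + 1) + 4 = 1028 —(−1)→ 1027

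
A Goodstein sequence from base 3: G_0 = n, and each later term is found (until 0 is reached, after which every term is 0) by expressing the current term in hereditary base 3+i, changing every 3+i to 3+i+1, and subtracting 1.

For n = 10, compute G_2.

i=0: 10 = 3^2 + 1 (b=3); 3→4: 4^2 + 1 = 17; 17−1 = 16
i=1: 16 = 4^2 (b=4); 4→5: 5^2 = 25; 25−1 = 24
i=2: 24 = 4·5 + 4 (b=5); 5→6: 4·6 + 4 = 28; 28−1 = 27

24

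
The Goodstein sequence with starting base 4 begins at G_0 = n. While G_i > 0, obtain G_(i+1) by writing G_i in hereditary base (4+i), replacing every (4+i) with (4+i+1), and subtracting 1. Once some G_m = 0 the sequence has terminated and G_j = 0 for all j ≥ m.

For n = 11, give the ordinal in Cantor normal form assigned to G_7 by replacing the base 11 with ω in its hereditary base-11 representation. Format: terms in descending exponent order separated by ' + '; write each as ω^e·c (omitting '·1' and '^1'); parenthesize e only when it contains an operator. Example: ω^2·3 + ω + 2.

i=0: 11 = 2·4 + 3 (b=4); 4→5: 2·5 + 3 = 13; 13−1 = 12
i=1: 12 = 2·5 + 2 (b=5); 5→6: 2·6 + 2 = 14; 14−1 = 13
i=2: 13 = 2·6 + 1 (b=6); 6→7: 2·7 + 1 = 15; 15−1 = 14
i=3: 14 = 2·7 (b=7); 7→8: 2·8 = 16; 16−1 = 15
i=4: 15 = 8 + 7 (b=8); 8→9: 9 + 7 = 16; 16−1 = 15
i=5: 15 = 9 + 6 (b=9); 9→10: 10 + 6 = 16; 16−1 = 15
i=6: 15 = 10 + 5 (b=10); 10→11: 11 + 5 = 16; 16−1 = 15
i=7: 15 = 11 + 4 (b=11); 11→12: 12 + 4 = 16; 16−1 = 15

ω + 4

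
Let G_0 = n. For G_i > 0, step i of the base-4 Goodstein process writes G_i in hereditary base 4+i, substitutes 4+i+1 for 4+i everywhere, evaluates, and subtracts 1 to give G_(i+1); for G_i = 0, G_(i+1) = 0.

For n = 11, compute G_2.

(0) 11|_4 = 2·4 + 3 ↦ 2·5 + 3|_5 = 13 ⇒ 12
(1) 12|_5 = 2·5 + 2 ↦ 2·6 + 2|_6 = 14 ⇒ 13

13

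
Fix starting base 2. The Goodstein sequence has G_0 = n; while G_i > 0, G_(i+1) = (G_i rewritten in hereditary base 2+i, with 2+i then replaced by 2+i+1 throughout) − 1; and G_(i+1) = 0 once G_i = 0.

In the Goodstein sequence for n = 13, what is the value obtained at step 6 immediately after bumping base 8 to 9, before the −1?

i=0: 13 = 2^(2 + 1) + 2^2 + 1 (b=2); 2→3: 3^(3 + 1) + 3^3 + 1 = 109; 109−1 = 108
i=1: 108 = 3^(3 + 1) + 3^3 (b=3); 3→4: 4^(4 + 1) + 4^4 = 1280; 1280−1 = 1279
i=2: 1279 = 4^(4 + 1) + 3·4^3 + 3·4^2 + 3·4 + 3 (b=4); 4→5: 5^(5 + 1) + 3·5^3 + 3·5^2 + 3·5 + 3 = 16093; 16093−1 = 16092
i=3: 16092 = 5^(5 + 1) + 3·5^3 + 3·5^2 + 3·5 + 2 (b=5); 5→6: 6^(6 + 1) + 3·6^3 + 3·6^2 + 3·6 + 2 = 280712; 280712−1 = 280711
i=4: 280711 = 6^(6 + 1) + 3·6^3 + 3·6^2 + 3·6 + 1 (b=6); 6→7: 7^(7 + 1) + 3·7^3 + 3·7^2 + 3·7 + 1 = 5765999; 5765999−1 = 5765998
i=5: 5765998 = 7^(7 + 1) + 3·7^3 + 3·7^2 + 3·7 (b=7); 7→8: 8^(8 + 1) + 3·8^3 + 3·8^2 + 3·8 = 134219480; 134219480−1 = 134219479
i=6: 134219479 = 8^(8 + 1) + 3·8^3 + 3·8^2 + 2·8 + 7 (b=8); 8→9: 9^(9 + 1) + 3·9^3 + 3·9^2 + 2·9 + 7 = 3486786856; 3486786856−1 = 3486786855

3486786856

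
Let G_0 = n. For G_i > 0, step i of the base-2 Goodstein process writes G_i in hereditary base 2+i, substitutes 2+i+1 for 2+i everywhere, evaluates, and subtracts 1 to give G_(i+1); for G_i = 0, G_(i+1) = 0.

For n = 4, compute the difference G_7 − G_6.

(0) 4|_2 = 2^2 ↦ 3^3|_3 = 27 ⇒ 26
(1) 26|_3 = 2·3^2 + 2·3 + 2 ↦ 2·4^2 + 2·4 + 2|_4 = 42 ⇒ 41
(2) 41|_4 = 2·4^2 + 2·4 + 1 ↦ 2·5^2 + 2·5 + 1|_5 = 61 ⇒ 60
(3) 60|_5 = 2·5^2 + 2·5 ↦ 2·6^2 + 2·6|_6 = 84 ⇒ 83
(4) 83|_6 = 2·6^2 + 6 + 5 ↦ 2·7^2 + 7 + 5|_7 = 110 ⇒ 109
(5) 109|_7 = 2·7^2 + 7 + 4 ↦ 2·8^2 + 8 + 4|_8 = 140 ⇒ 139
(6) 139|_8 = 2·8^2 + 8 + 3 ↦ 2·9^2 + 9 + 3|_9 = 174 ⇒ 173

34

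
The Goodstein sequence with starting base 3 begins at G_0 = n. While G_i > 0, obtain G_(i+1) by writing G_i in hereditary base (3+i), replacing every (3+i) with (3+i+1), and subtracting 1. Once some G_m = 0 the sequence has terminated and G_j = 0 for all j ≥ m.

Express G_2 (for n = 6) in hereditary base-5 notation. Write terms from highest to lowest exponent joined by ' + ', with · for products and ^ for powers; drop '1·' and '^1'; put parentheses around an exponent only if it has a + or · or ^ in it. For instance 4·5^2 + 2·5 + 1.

6 —HB3→ 2·3 —bump→ 2·4 = 8 —(−1)→ 7
7 —HB4→ 4 + 3 —bump→ 5 + 3 = 8 —(−1)→ 7
7 —HB5→ 5 + 2 —bump→ 6 + 2 = 8 —(−1)→ 7

5 + 2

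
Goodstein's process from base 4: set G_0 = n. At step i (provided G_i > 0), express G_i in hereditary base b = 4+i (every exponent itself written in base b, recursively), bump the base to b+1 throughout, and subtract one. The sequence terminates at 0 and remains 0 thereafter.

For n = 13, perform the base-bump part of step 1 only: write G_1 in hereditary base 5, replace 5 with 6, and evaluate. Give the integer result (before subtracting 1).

(0) 13|_4 = 3·4 + 1 ↦ 3·5 + 1|_5 = 16 ⇒ 15
(1) 15|_5 = 3·5 ↦ 3·6|_6 = 18 ⇒ 17

18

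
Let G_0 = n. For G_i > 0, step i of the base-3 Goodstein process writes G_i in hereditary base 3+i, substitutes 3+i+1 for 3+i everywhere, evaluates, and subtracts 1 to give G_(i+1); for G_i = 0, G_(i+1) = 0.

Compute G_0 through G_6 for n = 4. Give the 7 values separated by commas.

4 —HB3→ 3 + 1 —bump→ 4 + 1 = 5 —(−1)→ 4
4 —HB4→ 4 —bump→ 5 = 5 —(−1)→ 4
4 —HB5→ 4 —bump→ 4 = 4 —(−1)→ 3
3 —HB6→ 3 —bump→ 3 = 3 —(−1)→ 2
2 —HB7→ 2 —bump→ 2 = 2 —(−1)→ 1
1 —HB8→ 1 —bump→ 1 = 1 —(−1)→ 0

4, 4, 4, 3, 2, 1, 0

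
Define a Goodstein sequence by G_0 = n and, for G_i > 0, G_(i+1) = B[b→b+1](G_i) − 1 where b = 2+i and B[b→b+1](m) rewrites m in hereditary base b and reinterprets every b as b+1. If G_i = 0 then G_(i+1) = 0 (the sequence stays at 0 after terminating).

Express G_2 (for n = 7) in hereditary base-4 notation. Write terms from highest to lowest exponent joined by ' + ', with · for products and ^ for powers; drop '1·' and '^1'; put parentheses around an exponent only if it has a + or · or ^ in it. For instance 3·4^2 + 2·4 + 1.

4^4 + 3

[0] 7 ≡ 2^2 + 2 + 1 (base 2). Lift 3: 31. −1: 30.
[1] 30 ≡ 3^3 + 3 (base 3). Lift 4: 260. −1: 259.
[2] 259 ≡ 4^4 + 3 (base 4). Lift 5: 3128. −1: 3127.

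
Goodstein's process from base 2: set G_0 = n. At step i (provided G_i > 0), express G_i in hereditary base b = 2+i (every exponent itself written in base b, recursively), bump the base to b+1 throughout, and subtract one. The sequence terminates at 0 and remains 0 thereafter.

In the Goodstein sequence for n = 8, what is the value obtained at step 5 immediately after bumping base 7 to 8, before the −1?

33554572

(0) 8|_2 = 2^(2 + 1) ↦ 3^(3 + 1)|_3 = 81 ⇒ 80
(1) 80|_3 = 2·3^3 + 2·3^2 + 2·3 + 2 ↦ 2·4^4 + 2·4^2 + 2·4 + 2|_4 = 554 ⇒ 553
(2) 553|_4 = 2·4^4 + 2·4^2 + 2·4 + 1 ↦ 2·5^5 + 2·5^2 + 2·5 + 1|_5 = 6311 ⇒ 6310
(3) 6310|_5 = 2·5^5 + 2·5^2 + 2·5 ↦ 2·6^6 + 2·6^2 + 2·6|_6 = 93396 ⇒ 93395
(4) 93395|_6 = 2·6^6 + 2·6^2 + 6 + 5 ↦ 2·7^7 + 2·7^2 + 7 + 5|_7 = 1647196 ⇒ 1647195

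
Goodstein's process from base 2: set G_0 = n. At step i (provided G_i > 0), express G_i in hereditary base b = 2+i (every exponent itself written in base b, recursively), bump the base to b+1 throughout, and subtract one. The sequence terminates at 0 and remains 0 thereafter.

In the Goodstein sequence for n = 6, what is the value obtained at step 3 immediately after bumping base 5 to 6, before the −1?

step 0: 6 = 2^2 + 2; sub 3 for 2: 3^3 + 3; = 30; G_1 = 30−1 = 29
step 1: 29 = 3^3 + 2; sub 4 for 3: 4^4 + 2; = 258; G_2 = 258−1 = 257
step 2: 257 = 4^4 + 1; sub 5 for 4: 5^5 + 1; = 3126; G_3 = 3126−1 = 3125

46656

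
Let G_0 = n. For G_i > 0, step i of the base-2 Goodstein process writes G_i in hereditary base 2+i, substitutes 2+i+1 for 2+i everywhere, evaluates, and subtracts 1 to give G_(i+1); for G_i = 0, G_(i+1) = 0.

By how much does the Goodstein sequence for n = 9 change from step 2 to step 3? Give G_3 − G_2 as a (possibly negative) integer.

(0) 9|_2 = 2^(2 + 1) + 1 ↦ 3^(3 + 1) + 1|_3 = 82 ⇒ 81
(1) 81|_3 = 3^(3 + 1) ↦ 4^(4 + 1)|_4 = 1024 ⇒ 1023
(2) 1023|_4 = 3·4^4 + 3·4^3 + 3·4^2 + 3·4 + 3 ↦ 3·5^5 + 3·5^3 + 3·5^2 + 3·5 + 3|_5 = 9843 ⇒ 9842

8819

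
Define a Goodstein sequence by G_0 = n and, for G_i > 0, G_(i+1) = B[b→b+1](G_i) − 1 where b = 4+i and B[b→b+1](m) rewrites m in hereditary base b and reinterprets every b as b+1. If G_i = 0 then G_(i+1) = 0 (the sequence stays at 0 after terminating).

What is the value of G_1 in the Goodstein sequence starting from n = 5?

5

step 0: 5 = 4 + 1; sub 5 for 4: 5 + 1; = 6; G_1 = 6−1 = 5
step 1: 5 = 5; sub 6 for 5: 6; = 6; G_2 = 6−1 = 5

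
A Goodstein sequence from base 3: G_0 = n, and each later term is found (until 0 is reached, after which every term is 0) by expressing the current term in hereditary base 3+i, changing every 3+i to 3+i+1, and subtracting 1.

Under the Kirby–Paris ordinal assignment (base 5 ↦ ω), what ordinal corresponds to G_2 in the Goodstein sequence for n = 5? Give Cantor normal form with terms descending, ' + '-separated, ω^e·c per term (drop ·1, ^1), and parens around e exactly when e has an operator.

(0) 5|_3 = 3 + 2 ↦ 4 + 2|_4 = 6 ⇒ 5
(1) 5|_4 = 4 + 1 ↦ 5 + 1|_5 = 6 ⇒ 5
(2) 5|_5 = 5 ↦ 6|_6 = 6 ⇒ 5

ω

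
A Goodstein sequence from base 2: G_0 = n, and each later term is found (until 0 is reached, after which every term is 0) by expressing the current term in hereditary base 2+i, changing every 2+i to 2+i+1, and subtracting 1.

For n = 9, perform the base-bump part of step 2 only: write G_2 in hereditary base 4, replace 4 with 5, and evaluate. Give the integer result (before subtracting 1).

9843

G_0 = 9. HB_2(9) = 2^(2 + 1) + 1. Bump = 82. G_1 = 81.
G_1 = 81. HB_3(81) = 3^(3 + 1). Bump = 1024. G_2 = 1023.
G_2 = 1023. HB_4(1023) = 3·4^4 + 3·4^3 + 3·4^2 + 3·4 + 3. Bump = 9843. G_3 = 9842.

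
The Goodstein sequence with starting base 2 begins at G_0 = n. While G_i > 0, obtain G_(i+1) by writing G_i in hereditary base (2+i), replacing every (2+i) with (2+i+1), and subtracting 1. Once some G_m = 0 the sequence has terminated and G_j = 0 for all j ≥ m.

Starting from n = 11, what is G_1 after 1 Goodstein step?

84

step 0: 11 = 2^(2 + 1) + 2 + 1; sub 3 for 2: 3^(3 + 1) + 3 + 1; = 85; G_1 = 85−1 = 84
step 1: 84 = 3^(3 + 1) + 3; sub 4 for 3: 4^(4 + 1) + 4; = 1028; G_2 = 1028−1 = 1027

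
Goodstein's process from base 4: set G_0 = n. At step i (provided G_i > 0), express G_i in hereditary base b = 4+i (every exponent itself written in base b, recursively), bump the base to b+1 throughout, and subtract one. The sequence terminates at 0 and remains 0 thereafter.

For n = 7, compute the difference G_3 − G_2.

step 0: 7 = 4 + 3; sub 5 for 4: 5 + 3; = 8; G_1 = 8−1 = 7
step 1: 7 = 5 + 2; sub 6 for 5: 6 + 2; = 8; G_2 = 8−1 = 7
step 2: 7 = 6 + 1; sub 7 for 6: 7 + 1; = 8; G_3 = 8−1 = 7

0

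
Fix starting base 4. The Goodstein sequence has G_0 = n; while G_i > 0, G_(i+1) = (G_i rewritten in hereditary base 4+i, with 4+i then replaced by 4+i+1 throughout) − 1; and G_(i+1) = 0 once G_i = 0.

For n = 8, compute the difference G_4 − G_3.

[0] 8 ≡ 2·4 (base 4). Lift 5: 10. −1: 9.
[1] 9 ≡ 5 + 4 (base 5). Lift 6: 10. −1: 9.
[2] 9 ≡ 6 + 3 (base 6). Lift 7: 10. −1: 9.
[3] 9 ≡ 7 + 2 (base 7). Lift 8: 10. −1: 9.

0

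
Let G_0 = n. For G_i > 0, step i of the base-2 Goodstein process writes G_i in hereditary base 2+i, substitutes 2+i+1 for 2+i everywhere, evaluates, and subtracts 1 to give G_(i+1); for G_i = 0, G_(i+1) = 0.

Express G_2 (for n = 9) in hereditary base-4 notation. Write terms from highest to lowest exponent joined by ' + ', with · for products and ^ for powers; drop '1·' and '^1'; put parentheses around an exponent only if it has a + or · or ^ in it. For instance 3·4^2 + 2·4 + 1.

[0] 9 ≡ 2^(2 + 1) + 1 (base 2). Lift 3: 82. −1: 81.
[1] 81 ≡ 3^(3 + 1) (base 3). Lift 4: 1024. −1: 1023.
[2] 1023 ≡ 3·4^4 + 3·4^3 + 3·4^2 + 3·4 + 3 (base 4). Lift 5: 9843. −1: 9842.

3·4^4 + 3·4^3 + 3·4^2 + 3·4 + 3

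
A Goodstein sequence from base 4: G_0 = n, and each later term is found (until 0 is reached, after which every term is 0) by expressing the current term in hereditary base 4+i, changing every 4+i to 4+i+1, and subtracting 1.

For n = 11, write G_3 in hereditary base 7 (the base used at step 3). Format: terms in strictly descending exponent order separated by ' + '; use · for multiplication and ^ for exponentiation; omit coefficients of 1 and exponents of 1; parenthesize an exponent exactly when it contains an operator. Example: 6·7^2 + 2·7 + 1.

G_0=11  [base 4] 2·4 + 3  →[4↦5]→  2·5 + 3 = 13  −1 ⇒ G_1=12
G_1=12  [base 5] 2·5 + 2  →[5↦6]→  2·6 + 2 = 14  −1 ⇒ G_2=13
G_2=13  [base 6] 2·6 + 1  →[6↦7]→  2·7 + 1 = 15  −1 ⇒ G_3=14

2·7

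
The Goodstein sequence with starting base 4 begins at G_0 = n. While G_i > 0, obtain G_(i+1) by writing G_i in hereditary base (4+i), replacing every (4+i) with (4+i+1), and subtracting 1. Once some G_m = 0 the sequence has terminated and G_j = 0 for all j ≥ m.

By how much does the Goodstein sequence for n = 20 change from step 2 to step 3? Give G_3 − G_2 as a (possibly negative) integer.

12

20 —HB4→ 4^2 + 4 —bump→ 5^2 + 5 = 30 —(−1)→ 29
29 —HB5→ 5^2 + 4 —bump→ 6^2 + 4 = 40 —(−1)→ 39
39 —HB6→ 6^2 + 3 —bump→ 7^2 + 3 = 52 —(−1)→ 51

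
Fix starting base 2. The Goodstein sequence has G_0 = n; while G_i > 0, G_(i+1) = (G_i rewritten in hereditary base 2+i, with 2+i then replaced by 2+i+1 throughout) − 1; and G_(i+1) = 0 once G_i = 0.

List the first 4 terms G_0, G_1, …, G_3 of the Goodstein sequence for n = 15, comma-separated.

15, 111, 1283, 18752

G_0=15  [base 2] 2^(2 + 1) + 2^2 + 2 + 1  →[2↦3]→  3^(3 + 1) + 3^3 + 3 + 1 = 112  −1 ⇒ G_1=111
G_1=111  [base 3] 3^(3 + 1) + 3^3 + 3  →[3↦4]→  4^(4 + 1) + 4^4 + 4 = 1284  −1 ⇒ G_2=1283
G_2=1283  [base 4] 4^(4 + 1) + 4^4 + 3  →[4↦5]→  5^(5 + 1) + 5^5 + 3 = 18753  −1 ⇒ G_3=18752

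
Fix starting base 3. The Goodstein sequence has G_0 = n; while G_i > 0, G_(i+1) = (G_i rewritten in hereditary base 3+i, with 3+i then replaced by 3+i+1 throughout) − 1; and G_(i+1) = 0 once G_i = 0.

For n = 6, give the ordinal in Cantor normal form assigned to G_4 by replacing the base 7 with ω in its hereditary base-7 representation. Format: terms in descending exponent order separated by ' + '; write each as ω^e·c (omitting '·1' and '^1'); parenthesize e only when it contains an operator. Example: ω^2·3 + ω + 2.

G_0=6  [base 3] 2·3  →[3↦4]→  2·4 = 8  −1 ⇒ G_1=7
G_1=7  [base 4] 4 + 3  →[4↦5]→  5 + 3 = 8  −1 ⇒ G_2=7
G_2=7  [base 5] 5 + 2  →[5↦6]→  6 + 2 = 8  −1 ⇒ G_3=7
G_3=7  [base 6] 6 + 1  →[6↦7]→  7 + 1 = 8  −1 ⇒ G_4=7
G_4=7  [base 7] 7  →[7↦8]→  8 = 8  −1 ⇒ G_5=7

ω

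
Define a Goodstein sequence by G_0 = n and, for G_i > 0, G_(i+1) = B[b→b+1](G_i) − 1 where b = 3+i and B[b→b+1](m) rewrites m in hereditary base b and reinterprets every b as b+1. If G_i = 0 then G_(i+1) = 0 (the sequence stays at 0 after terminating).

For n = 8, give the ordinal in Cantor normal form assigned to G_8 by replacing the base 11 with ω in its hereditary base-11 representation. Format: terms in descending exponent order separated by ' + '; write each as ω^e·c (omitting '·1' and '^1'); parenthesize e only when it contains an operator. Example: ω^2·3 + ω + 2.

ω

8 —HB3→ 2·3 + 2 —bump→ 2·4 + 2 = 10 —(−1)→ 9
9 —HB4→ 2·4 + 1 —bump→ 2·5 + 1 = 11 —(−1)→ 10
10 —HB5→ 2·5 —bump→ 2·6 = 12 —(−1)→ 11
11 —HB6→ 6 + 5 —bump→ 7 + 5 = 12 —(−1)→ 11
11 —HB7→ 7 + 4 —bump→ 8 + 4 = 12 —(−1)→ 11
11 —HB8→ 8 + 3 —bump→ 9 + 3 = 12 —(−1)→ 11
11 —HB9→ 9 + 2 —bump→ 10 + 2 = 12 —(−1)→ 11
11 —HB10→ 10 + 1 —bump→ 11 + 1 = 12 —(−1)→ 11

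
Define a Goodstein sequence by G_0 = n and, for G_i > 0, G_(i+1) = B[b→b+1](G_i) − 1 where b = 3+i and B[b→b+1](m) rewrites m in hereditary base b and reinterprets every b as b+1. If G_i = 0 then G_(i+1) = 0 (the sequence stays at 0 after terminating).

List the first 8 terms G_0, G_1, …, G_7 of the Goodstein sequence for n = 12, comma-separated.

12, 19, 27, 37, 49, 63, 69, 75

[0] 12 ≡ 3^2 + 3 (base 3). Lift 4: 20. −1: 19.
[1] 19 ≡ 4^2 + 3 (base 4). Lift 5: 28. −1: 27.
[2] 27 ≡ 5^2 + 2 (base 5). Lift 6: 38. −1: 37.
[3] 37 ≡ 6^2 + 1 (base 6). Lift 7: 50. −1: 49.
[4] 49 ≡ 7^2 (base 7). Lift 8: 64. −1: 63.
[5] 63 ≡ 7·8 + 7 (base 8). Lift 9: 70. −1: 69.
[6] 69 ≡ 7·9 + 6 (base 9). Lift 10: 76. −1: 75.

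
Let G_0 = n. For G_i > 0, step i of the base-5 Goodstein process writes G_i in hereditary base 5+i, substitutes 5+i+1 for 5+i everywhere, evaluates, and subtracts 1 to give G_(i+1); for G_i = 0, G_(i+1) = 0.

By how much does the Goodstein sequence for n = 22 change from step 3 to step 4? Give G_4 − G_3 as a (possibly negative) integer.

2

i=0: 22 = 4·5 + 2 (b=5); 5→6: 4·6 + 2 = 26; 26−1 = 25
i=1: 25 = 4·6 + 1 (b=6); 6→7: 4·7 + 1 = 29; 29−1 = 28
i=2: 28 = 4·7 (b=7); 7→8: 4·8 = 32; 32−1 = 31
i=3: 31 = 3·8 + 7 (b=8); 8→9: 3·9 + 7 = 34; 34−1 = 33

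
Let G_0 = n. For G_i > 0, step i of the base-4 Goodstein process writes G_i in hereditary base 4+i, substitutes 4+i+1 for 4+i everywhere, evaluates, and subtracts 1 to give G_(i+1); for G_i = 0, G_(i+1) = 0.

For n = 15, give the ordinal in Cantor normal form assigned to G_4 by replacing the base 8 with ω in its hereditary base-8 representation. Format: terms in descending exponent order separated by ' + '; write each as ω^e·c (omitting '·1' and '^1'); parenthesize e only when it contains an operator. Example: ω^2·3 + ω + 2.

ω·2 + 7

i=0: 15 = 3·4 + 3 (b=4); 4→5: 3·5 + 3 = 18; 18−1 = 17
i=1: 17 = 3·5 + 2 (b=5); 5→6: 3·6 + 2 = 20; 20−1 = 19
i=2: 19 = 3·6 + 1 (b=6); 6→7: 3·7 + 1 = 22; 22−1 = 21
i=3: 21 = 3·7 (b=7); 7→8: 3·8 = 24; 24−1 = 23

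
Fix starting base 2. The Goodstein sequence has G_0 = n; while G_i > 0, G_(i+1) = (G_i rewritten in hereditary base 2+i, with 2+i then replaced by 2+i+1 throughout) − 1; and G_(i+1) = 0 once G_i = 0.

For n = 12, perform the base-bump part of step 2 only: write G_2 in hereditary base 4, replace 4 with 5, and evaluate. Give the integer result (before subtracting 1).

15686

12 —HB2→ 2^(2 + 1) + 2^2 —bump→ 3^(3 + 1) + 3^3 = 108 —(−1)→ 107
107 —HB3→ 3^(3 + 1) + 2·3^2 + 2·3 + 2 —bump→ 4^(4 + 1) + 2·4^2 + 2·4 + 2 = 1066 —(−1)→ 1065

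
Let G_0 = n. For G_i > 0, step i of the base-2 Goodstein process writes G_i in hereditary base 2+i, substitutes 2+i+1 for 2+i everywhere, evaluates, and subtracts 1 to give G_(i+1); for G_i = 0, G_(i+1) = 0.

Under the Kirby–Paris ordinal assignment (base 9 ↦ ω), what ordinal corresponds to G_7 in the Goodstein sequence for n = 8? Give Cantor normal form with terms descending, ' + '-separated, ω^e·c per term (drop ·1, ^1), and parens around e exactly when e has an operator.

i=0: 8 = 2^(2 + 1) (b=2); 2→3: 3^(3 + 1) = 81; 81−1 = 80
i=1: 80 = 2·3^3 + 2·3^2 + 2·3 + 2 (b=3); 3→4: 2·4^4 + 2·4^2 + 2·4 + 2 = 554; 554−1 = 553
i=2: 553 = 2·4^4 + 2·4^2 + 2·4 + 1 (b=4); 4→5: 2·5^5 + 2·5^2 + 2·5 + 1 = 6311; 6311−1 = 6310
i=3: 6310 = 2·5^5 + 2·5^2 + 2·5 (b=5); 5→6: 2·6^6 + 2·6^2 + 2·6 = 93396; 93396−1 = 93395
i=4: 93395 = 2·6^6 + 2·6^2 + 6 + 5 (b=6); 6→7: 2·7^7 + 2·7^2 + 7 + 5 = 1647196; 1647196−1 = 1647195
i=5: 1647195 = 2·7^7 + 2·7^2 + 7 + 4 (b=7); 7→8: 2·8^8 + 2·8^2 + 8 + 4 = 33554572; 33554572−1 = 33554571
i=6: 33554571 = 2·8^8 + 2·8^2 + 8 + 3 (b=8); 8→9: 2·9^9 + 2·9^2 + 9 + 3 = 774841152; 774841152−1 = 774841151
i=7: 774841151 = 2·9^9 + 2·9^2 + 9 + 2 (b=9); 9→10: 2·10^10 + 2·10^2 + 10 + 2 = 20000000212; 20000000212−1 = 20000000211

ω^ω·2 + ω^2·2 + ω + 2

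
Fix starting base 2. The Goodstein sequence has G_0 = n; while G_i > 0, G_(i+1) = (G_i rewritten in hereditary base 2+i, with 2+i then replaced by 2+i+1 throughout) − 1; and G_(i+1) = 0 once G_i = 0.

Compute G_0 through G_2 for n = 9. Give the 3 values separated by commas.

step 0: 9 = 2^(2 + 1) + 1; sub 3 for 2: 3^(3 + 1) + 1; = 82; G_1 = 82−1 = 81
step 1: 81 = 3^(3 + 1); sub 4 for 3: 4^(4 + 1); = 1024; G_2 = 1024−1 = 1023

9, 81, 1023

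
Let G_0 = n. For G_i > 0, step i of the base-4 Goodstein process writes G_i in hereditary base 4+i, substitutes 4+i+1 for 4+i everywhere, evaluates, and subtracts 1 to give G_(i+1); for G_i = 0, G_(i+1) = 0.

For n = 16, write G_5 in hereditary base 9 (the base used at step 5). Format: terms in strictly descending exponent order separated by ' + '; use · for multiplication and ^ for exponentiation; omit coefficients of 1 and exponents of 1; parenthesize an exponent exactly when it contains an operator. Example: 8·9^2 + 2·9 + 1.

4·9

step 0: 16 = 4^2; sub 5 for 4: 5^2; = 25; G_1 = 25−1 = 24
step 1: 24 = 4·5 + 4; sub 6 for 5: 4·6 + 4; = 28; G_2 = 28−1 = 27
step 2: 27 = 4·6 + 3; sub 7 for 6: 4·7 + 3; = 31; G_3 = 31−1 = 30
step 3: 30 = 4·7 + 2; sub 8 for 7: 4·8 + 2; = 34; G_4 = 34−1 = 33
step 4: 33 = 4·8 + 1; sub 9 for 8: 4·9 + 1; = 37; G_5 = 37−1 = 36
step 5: 36 = 4·9; sub 10 for 9: 4·10; = 40; G_6 = 40−1 = 39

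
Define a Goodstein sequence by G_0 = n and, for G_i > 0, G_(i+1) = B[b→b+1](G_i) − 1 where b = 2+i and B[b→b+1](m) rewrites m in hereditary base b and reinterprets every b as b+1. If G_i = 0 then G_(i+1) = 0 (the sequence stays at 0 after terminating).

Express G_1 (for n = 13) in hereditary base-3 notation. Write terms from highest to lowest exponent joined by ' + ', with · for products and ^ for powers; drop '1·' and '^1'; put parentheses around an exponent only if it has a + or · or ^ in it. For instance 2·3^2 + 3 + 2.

G_0 = 13. HB_2(13) = 2^(2 + 1) + 2^2 + 1. Bump = 109. G_1 = 108.
G_1 = 108. HB_3(108) = 3^(3 + 1) + 3^3. Bump = 1280. G_2 = 1279.

3^(3 + 1) + 3^3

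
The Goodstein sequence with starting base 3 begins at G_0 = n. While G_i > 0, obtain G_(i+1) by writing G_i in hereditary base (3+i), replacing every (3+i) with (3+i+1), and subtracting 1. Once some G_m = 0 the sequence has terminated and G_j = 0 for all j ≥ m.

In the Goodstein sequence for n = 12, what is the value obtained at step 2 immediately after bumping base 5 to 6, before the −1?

38

G_0 = 12. HB_3(12) = 3^2 + 3. Bump = 20. G_1 = 19.
G_1 = 19. HB_4(19) = 4^2 + 3. Bump = 28. G_2 = 27.
G_2 = 27. HB_5(27) = 5^2 + 2. Bump = 38. G_3 = 37.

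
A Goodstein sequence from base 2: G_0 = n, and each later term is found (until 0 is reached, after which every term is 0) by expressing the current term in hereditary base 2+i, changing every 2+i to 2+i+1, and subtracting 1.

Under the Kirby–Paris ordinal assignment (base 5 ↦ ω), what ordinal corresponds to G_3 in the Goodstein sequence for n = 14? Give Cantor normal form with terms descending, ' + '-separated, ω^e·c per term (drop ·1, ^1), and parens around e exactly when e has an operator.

ω^(ω + 1) + ω^ω

14 —HB2→ 2^(2 + 1) + 2^2 + 2 —bump→ 3^(3 + 1) + 3^3 + 3 = 111 —(−1)→ 110
110 —HB3→ 3^(3 + 1) + 3^3 + 2 —bump→ 4^(4 + 1) + 4^4 + 2 = 1282 —(−1)→ 1281
1281 —HB4→ 4^(4 + 1) + 4^4 + 1 —bump→ 5^(5 + 1) + 5^5 + 1 = 18751 —(−1)→ 18750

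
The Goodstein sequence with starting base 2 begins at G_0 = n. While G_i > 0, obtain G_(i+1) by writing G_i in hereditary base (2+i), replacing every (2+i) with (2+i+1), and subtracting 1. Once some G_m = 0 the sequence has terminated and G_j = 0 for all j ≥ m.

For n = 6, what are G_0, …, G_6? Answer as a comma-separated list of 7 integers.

6, 29, 257, 3125, 46655, 98039, 187243

(0) 6|_2 = 2^2 + 2 ↦ 3^3 + 3|_3 = 30 ⇒ 29
(1) 29|_3 = 3^3 + 2 ↦ 4^4 + 2|_4 = 258 ⇒ 257
(2) 257|_4 = 4^4 + 1 ↦ 5^5 + 1|_5 = 3126 ⇒ 3125
(3) 3125|_5 = 5^5 ↦ 6^6|_6 = 46656 ⇒ 46655
(4) 46655|_6 = 5·6^5 + 5·6^4 + 5·6^3 + 5·6^2 + 5·6 + 5 ↦ 5·7^5 + 5·7^4 + 5·7^3 + 5·7^2 + 5·7 + 5|_7 = 98040 ⇒ 98039
(5) 98039|_7 = 5·7^5 + 5·7^4 + 5·7^3 + 5·7^2 + 5·7 + 4 ↦ 5·8^5 + 5·8^4 + 5·8^3 + 5·8^2 + 5·8 + 4|_8 = 187244 ⇒ 187243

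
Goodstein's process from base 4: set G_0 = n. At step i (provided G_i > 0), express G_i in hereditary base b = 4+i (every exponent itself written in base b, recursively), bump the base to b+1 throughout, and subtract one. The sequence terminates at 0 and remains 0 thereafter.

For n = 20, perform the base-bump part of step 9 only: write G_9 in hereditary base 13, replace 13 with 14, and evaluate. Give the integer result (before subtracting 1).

G_0=20  [base 4] 4^2 + 4  →[4↦5]→  5^2 + 5 = 30  −1 ⇒ G_1=29
G_1=29  [base 5] 5^2 + 4  →[5↦6]→  6^2 + 4 = 40  −1 ⇒ G_2=39
G_2=39  [base 6] 6^2 + 3  →[6↦7]→  7^2 + 3 = 52  −1 ⇒ G_3=51
G_3=51  [base 7] 7^2 + 2  →[7↦8]→  8^2 + 2 = 66  −1 ⇒ G_4=65
G_4=65  [base 8] 8^2 + 1  →[8↦9]→  9^2 + 1 = 82  −1 ⇒ G_5=81
G_5=81  [base 9] 9^2  →[9↦10]→  10^2 = 100  −1 ⇒ G_6=99
G_6=99  [base 10] 9·10 + 9  →[10↦11]→  9·11 + 9 = 108  −1 ⇒ G_7=107
G_7=107  [base 11] 9·11 + 8  →[11↦12]→  9·12 + 8 = 116  −1 ⇒ G_8=115
G_8=115  [base 12] 9·12 + 7  →[12↦13]→  9·13 + 7 = 124  −1 ⇒ G_9=123

132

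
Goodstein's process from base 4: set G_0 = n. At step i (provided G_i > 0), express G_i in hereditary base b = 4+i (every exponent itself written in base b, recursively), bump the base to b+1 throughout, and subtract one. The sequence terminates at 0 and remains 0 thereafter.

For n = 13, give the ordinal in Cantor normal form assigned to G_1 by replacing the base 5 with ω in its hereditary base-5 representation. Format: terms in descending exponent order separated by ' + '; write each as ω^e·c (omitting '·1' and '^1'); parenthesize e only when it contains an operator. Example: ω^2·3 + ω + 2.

ω·3

[0] 13 ≡ 3·4 + 1 (base 4). Lift 5: 16. −1: 15.
[1] 15 ≡ 3·5 (base 5). Lift 6: 18. −1: 17.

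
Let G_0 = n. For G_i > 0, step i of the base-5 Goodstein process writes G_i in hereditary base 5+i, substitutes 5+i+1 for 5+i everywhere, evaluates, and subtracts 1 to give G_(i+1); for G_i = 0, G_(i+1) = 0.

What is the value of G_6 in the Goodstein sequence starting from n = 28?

94

(0) 28|_5 = 5^2 + 3 ↦ 6^2 + 3|_6 = 39 ⇒ 38
(1) 38|_6 = 6^2 + 2 ↦ 7^2 + 2|_7 = 51 ⇒ 50
(2) 50|_7 = 7^2 + 1 ↦ 8^2 + 1|_8 = 65 ⇒ 64
(3) 64|_8 = 8^2 ↦ 9^2|_9 = 81 ⇒ 80
(4) 80|_9 = 8·9 + 8 ↦ 8·10 + 8|_10 = 88 ⇒ 87
(5) 87|_10 = 8·10 + 7 ↦ 8·11 + 7|_11 = 95 ⇒ 94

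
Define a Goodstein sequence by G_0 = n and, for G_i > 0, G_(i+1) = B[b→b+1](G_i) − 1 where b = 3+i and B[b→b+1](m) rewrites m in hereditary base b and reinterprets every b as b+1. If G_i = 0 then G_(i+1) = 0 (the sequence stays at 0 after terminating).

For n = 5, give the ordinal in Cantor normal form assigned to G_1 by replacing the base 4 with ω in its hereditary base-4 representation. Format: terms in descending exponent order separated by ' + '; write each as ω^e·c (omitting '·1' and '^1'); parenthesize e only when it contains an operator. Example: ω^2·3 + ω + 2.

(0) 5|_3 = 3 + 2 ↦ 4 + 2|_4 = 6 ⇒ 5
(1) 5|_4 = 4 + 1 ↦ 5 + 1|_5 = 6 ⇒ 5

ω + 1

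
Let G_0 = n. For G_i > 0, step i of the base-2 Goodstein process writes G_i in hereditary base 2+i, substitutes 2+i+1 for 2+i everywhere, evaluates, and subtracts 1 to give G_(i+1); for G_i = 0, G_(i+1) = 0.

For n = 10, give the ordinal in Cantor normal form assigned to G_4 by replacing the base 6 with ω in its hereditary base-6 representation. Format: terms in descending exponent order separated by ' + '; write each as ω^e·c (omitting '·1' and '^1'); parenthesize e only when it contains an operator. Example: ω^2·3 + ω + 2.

G_0=10  [base 2] 2^(2 + 1) + 2  →[2↦3]→  3^(3 + 1) + 3 = 84  −1 ⇒ G_1=83
G_1=83  [base 3] 3^(3 + 1) + 2  →[3↦4]→  4^(4 + 1) + 2 = 1026  −1 ⇒ G_2=1025
G_2=1025  [base 4] 4^(4 + 1) + 1  →[4↦5]→  5^(5 + 1) + 1 = 15626  −1 ⇒ G_3=15625
G_3=15625  [base 5] 5^(5 + 1)  →[5↦6]→  6^(6 + 1) = 279936  −1 ⇒ G_4=279935
G_4=279935  [base 6] 5·6^6 + 5·6^5 + 5·6^4 + 5·6^3 + 5·6^2 + 5·6 + 5  →[6↦7]→  5·7^7 + 5·7^5 + 5·7^4 + 5·7^3 + 5·7^2 + 5·7 + 5 = 4215755  −1 ⇒ G_5=4215754

ω^ω·5 + ω^5·5 + ω^4·5 + ω^3·5 + ω^2·5 + ω·5 + 5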